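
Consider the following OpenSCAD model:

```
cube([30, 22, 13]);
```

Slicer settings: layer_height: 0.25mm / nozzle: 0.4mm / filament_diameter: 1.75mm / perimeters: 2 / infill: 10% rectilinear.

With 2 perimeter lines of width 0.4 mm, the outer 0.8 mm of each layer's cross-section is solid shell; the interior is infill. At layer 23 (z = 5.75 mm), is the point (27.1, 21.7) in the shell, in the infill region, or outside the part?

shell

At z = 5.75 mm: the 30×22 cube contributes its full rectangle. Overall, the cross-section is a single solid region. The nearest boundary edge runs (30.00, 22.00)→(0.00, 22.00); distance from the point to it = 0.30 mm. The point is inside the cross-section, 0.30 mm from the nearest boundary — within the 0.8 mm shell band (2 × 0.4).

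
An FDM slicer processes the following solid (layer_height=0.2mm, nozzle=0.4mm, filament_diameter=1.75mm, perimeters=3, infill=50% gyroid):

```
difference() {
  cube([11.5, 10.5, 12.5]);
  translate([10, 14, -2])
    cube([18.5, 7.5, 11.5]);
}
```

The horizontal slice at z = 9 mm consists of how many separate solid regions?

At z = 9 mm: the cube is present — its section is the full 11.5×10.5 rectangle; the cube at (10, 14) is present — its section is the full 18.5×7.5 rectangle; After the difference (first − rest): starting from the 11.5×10.5 cube, the 18.5×7.5 cube at (10, 14) misses the remaining region (no effect) — 1 connected region. The result has 1 disconnected region.

1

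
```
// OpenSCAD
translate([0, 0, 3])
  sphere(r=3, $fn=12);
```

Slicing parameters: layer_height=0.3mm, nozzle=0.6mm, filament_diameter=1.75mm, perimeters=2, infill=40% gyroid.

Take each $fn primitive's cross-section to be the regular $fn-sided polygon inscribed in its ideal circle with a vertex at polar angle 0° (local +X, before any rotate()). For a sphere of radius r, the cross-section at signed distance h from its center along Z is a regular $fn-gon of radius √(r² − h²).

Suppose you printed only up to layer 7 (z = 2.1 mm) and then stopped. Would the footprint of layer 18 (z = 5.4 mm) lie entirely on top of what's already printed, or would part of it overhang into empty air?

entirely on top

Compare the two slices. At z = 2.1: the r=3 sphere slices to a regular 12-gon of circumradius 2.862 (√(r²−h²) with h=0.9 from center) (area = (12/2)·2.862²·sin(360°/12) = 24.57 mm²). At z = 5.4: the r=3 sphere contributes a regular 12-gon of circumradius √(3²−2.4²) = 1.800 (area = (12/2)·1.800²·sin(360°/12) = 9.72 mm²). Checking containment: the cross-section at z = 5.4 is a subset of the cross-section at z = 2.1.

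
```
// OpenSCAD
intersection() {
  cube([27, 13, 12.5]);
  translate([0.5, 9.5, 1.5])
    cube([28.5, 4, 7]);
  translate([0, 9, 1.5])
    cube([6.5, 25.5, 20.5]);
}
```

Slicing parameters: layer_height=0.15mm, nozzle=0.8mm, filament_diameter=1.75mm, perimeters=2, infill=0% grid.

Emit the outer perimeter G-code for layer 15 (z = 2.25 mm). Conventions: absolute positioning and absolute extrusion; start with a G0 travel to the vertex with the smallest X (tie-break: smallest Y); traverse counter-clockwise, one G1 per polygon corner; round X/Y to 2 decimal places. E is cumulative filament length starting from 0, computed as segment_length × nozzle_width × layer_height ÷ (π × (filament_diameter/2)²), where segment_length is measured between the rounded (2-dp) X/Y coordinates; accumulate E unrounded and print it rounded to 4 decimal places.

At z = 2.25 mm: the cube (footprint 27×13) is included at this height; the 28.5×4 cube at (0.5, 9.5) contributes its full rectangle; the cube at (0, 9) (footprint 6.5×25.5) is included at this height; Keeping only the common overlap: the 28.5×4 cube at (0.5, 9.5) partially overlaps the 27×13 cube; clipping to the common part keeps 92.75 mm²; the 6.5×25.5 cube at (0, 9) partially overlaps the running intersection; clipping to the common part keeps 21.00 mm² — 1 connected region. The outline is a single polygon with 4 vertices. Extrusion per mm of travel: 0.8 × 0.15 / (π × 0.875²) = 0.049890. Accumulating E over each segment gives final E = 0.9479.

G0 X0.50 Y9.50 Z2.25
G1 X6.50 Y9.50 E0.2993
G1 X6.50 Y13.00 E0.4740
G1 X0.50 Y13.00 E0.7733
G1 X0.50 Y9.50 E0.9479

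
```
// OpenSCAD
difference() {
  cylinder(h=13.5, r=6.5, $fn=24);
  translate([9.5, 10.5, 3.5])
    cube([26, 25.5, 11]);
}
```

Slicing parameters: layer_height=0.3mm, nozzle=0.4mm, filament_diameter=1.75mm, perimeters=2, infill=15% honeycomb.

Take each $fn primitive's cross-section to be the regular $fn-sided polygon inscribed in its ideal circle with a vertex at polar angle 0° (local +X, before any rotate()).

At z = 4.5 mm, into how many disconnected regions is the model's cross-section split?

At z = 4.5 mm: the r=6.5 cylinder contributes a regular 24-gon of circumradius 6.5; the 26×25.5 cube at (9.5, 10.5) contributes its full rectangle; After the difference (first − rest): starting from the r=6.5 cylinder, the 26×25.5 cube at (9.5, 10.5) misses the remaining region (no effect) — 1 connected region. The result has 1 disconnected region.

1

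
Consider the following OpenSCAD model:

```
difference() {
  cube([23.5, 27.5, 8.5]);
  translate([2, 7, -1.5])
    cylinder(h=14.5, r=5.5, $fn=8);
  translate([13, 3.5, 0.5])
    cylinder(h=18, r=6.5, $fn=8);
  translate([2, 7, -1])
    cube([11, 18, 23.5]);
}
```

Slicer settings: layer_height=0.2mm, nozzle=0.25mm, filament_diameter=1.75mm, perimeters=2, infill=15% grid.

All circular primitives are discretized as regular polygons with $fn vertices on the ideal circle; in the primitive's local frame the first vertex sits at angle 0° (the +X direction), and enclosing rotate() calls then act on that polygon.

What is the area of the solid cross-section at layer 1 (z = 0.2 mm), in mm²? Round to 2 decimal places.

At z = 0.2 mm: the cube (footprint 23.5×27.5) is included at this height (area 646.25 mm²); the r=5.5 cylinder at (2, 7) gives a regular 8-gon of circumradius 5.5 (constant along its height) (area = (8/2)·5.500²·sin(360°/8) = 85.56 mm²); the cylinder at (13, 3.5) is absent (z outside [0.5, 18.5]); the cube at (2, 7) is present — its section is the full 11×18 rectangle (area 198.00 mm²); Taking the first minus the rest: starting from the 23.5×27.5 cube (646.25 mm²), the r=5.5 cylinder at (2, 7) partially overlaps it — only the 63.12 mm² overlap (of its 85.56 mm²) is removed, clipping the outline; the 11×18 cube at (2, 7) partially overlaps it — only the 176.61 mm² overlap (of its 198.00 mm²) is removed, clipping the outline — area = 406.52 mm². Overall, the cross-section is a single solid region. Net area = 406.52 mm².

406.52 mm²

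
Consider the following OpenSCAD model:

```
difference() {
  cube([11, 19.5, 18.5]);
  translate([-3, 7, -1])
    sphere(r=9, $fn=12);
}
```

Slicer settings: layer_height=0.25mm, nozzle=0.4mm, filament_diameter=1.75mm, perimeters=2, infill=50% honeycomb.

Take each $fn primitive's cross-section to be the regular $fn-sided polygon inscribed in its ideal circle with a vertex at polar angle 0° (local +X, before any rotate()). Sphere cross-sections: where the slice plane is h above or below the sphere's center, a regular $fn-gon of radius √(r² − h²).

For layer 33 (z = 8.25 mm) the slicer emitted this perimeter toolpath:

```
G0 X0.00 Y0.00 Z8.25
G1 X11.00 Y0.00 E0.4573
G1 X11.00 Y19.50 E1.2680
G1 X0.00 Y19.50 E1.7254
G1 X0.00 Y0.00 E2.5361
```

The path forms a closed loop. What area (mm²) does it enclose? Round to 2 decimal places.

Apply the shoelace formula to the sequence of (X, Y) vertices; enclosed area = 214.50 mm².

214.50 mm²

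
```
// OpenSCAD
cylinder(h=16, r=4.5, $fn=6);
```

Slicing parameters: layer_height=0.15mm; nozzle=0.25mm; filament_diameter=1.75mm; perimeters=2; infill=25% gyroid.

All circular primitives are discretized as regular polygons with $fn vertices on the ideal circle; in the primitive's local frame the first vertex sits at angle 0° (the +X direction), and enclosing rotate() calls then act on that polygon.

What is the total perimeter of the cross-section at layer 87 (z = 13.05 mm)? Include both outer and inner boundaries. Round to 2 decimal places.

At z = 13.05 mm: the r=4.5 cylinder gives a regular 6-gon of circumradius 4.5 (constant along its height) (perimeter = 2·6·4.500·sin(180°/6) = 27.00 mm). Overall, the cross-section is a single solid region. Total boundary length (outer) = 27.00 mm.

27.00 mm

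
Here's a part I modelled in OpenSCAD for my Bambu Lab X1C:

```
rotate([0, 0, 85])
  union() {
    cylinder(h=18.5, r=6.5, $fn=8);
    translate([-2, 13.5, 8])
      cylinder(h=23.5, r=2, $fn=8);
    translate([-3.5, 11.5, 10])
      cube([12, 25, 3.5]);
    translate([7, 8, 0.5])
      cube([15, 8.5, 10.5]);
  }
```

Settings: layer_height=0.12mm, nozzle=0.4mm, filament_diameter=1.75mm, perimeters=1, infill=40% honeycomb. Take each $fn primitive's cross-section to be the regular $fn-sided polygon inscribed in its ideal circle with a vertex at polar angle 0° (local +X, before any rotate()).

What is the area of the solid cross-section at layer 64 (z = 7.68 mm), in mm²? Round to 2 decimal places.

At z = 7.68 mm: the r=6.5 cylinder gives a regular 8-gon of circumradius 6.5 (constant along its height) (area = (8/2)·6.500²·sin(360°/8) = 119.50 mm²); the cylinder at (-2, 13.5) is not intersected at this z (z outside [8, 31.5]); the cube at (-3.5, 11.5) is not intersected at this z (z outside [10, 13.5]); the cube at (7, 8) is present — its section is the full 15×8.5 rectangle (area 127.50 mm²); Merging all regions: the 2 present regions are separate (no shared area or edge), so areas and boundary lengths simply add and each stays a separate island — area = 247.00 mm²; (whole slice rotated 85° about Z — lengths, areas and connectivity unchanged). Overall, the cross-section has 2 separate islands. Net area = 247.00 mm².

247.00 mm²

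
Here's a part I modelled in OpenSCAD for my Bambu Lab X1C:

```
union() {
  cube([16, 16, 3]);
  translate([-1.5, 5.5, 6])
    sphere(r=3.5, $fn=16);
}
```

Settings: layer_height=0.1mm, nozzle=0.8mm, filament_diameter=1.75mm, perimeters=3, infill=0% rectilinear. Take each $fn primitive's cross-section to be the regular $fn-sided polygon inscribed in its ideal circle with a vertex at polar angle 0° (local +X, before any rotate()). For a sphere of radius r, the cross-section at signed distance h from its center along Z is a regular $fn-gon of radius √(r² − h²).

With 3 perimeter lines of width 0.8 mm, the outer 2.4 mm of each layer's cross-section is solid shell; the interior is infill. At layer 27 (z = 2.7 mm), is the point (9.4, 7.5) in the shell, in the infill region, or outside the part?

infill

At z = 2.7 mm: the 16×16 cube contributes its full rectangle; the r=3.5 sphere at (-1.5, 5.5) slices to a regular 16-gon of circumradius 1.166 (√(r²−h²) with h=3.3 from center); Taking the union: the 2 present regions are separate (no shared area or edge), so areas and boundary lengths simply add and each stays a separate island — 2 connected regions. Overall, the cross-section has 2 separate islands. The nearest boundary edge runs (16.00, 16.00)→(16.00, 0.00); distance from the point to it = 6.60 mm. (Shell/infill is judged within the island containing the point — the largest one.) The point is inside the cross-section and 6.60 mm from the nearest boundary — more than the 2.4 mm shell width (3 × 0.8), so it's in the infill interior.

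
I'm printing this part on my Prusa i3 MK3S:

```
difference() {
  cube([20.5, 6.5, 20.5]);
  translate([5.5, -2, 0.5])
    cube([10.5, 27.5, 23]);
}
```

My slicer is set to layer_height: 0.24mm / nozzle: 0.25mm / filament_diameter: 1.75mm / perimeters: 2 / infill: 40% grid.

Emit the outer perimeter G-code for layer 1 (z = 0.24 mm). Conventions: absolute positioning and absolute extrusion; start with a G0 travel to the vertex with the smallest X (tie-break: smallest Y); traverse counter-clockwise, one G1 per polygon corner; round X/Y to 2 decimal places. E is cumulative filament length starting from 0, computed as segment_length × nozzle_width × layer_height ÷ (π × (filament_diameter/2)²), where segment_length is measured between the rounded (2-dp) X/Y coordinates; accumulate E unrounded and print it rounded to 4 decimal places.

G0 X0.00 Y0.00 Z0.24
G1 X20.50 Y0.00 E0.5114
G1 X20.50 Y6.50 E0.6735
G1 X0.00 Y6.50 E1.1849
G1 X0.00 Y0.00 E1.3470

At z = 0.24 mm: the cube (footprint 20.5×6.5) is included at this height; the cube at (5.5, -2) is not intersected at this z (z outside [0.5, 23.5]); Subtracting the remaining from the first: none of the subtracted shapes is present at this height, so the 20.5×6.5 cube is unchanged — 1 connected region. The outline is a single polygon with 4 vertices. Extrusion per mm of travel: 0.25 × 0.24 / (π × 0.875²) = 0.024945. Accumulating E over each segment gives final E = 1.3470.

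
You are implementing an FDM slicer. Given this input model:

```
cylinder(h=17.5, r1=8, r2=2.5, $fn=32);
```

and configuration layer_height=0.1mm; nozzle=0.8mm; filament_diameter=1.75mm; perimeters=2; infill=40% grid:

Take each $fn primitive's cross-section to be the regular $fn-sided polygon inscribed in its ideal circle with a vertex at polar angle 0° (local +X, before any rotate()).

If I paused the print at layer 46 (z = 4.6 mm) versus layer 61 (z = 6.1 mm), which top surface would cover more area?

layer 46 (z = 4.6 mm)

Layer 46 (z = 4.6): the cone (r1=8→r2=2.5) has section circumradius 6.554 here — a regular 32-gon (area = (32/2)·6.554²·sin(360°/32) = 134.09 mm²). So its area = 134.09 mm². Layer 61 (z = 6.1): the cone (r1=8→r2=2.5) has section circumradius 6.083 here — a regular 32-gon (area = (32/2)·6.083²·sin(360°/32) = 115.50 mm²). So its area = 115.50 mm². Layer 46 is larger (134.09 vs 115.50 mm²).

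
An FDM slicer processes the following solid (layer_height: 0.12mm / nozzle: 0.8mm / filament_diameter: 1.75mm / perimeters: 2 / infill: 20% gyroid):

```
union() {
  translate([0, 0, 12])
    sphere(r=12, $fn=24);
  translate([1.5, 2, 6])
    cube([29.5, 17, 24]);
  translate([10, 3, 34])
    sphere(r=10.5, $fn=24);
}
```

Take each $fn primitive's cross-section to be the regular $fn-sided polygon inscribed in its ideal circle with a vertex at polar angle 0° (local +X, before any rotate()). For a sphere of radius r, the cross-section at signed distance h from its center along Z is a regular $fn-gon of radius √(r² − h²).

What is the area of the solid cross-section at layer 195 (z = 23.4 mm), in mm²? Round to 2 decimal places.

At z = 23.4 mm: the sphere: section is a regular 24-gon, circumradius = √(r²−h²) = √(12²−11.4²) = 3.747 (area = (24/2)·3.747²·sin(360°/24) = 43.61 mm²); the 29.5×17 cube at (1.5, 2) contributes its full rectangle (area 501.50 mm²); the sphere at (10, 3) is not intersected at this z (|z−center|=10.600 > r=10.5); Combining (union): the regions partially overlap — summed areas 545.11 mm² minus the doubly-counted overlap 1.39 mm² gives 543.71 mm² — area = 543.71 mm². Overall, the cross-section is a single solid region. Net area = 543.71 mm².

543.71 mm²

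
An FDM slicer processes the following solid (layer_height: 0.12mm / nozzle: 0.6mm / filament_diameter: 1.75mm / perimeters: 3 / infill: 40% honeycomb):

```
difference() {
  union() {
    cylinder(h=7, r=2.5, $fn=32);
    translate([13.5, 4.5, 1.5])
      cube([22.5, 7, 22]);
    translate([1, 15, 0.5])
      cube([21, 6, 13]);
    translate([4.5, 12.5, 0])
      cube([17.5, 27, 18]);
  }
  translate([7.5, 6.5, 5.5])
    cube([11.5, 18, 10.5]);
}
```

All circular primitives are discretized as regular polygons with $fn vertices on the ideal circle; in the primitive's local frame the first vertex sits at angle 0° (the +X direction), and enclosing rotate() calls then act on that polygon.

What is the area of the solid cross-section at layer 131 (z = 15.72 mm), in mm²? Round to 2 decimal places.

464.50 mm²

At z = 15.72 mm: the cylinder is absent (z outside [0, 7]); the cube at (13.5, 4.5) (footprint 22.5×7) is included at this height (area 157.50 mm²); the cube at (1, 15) does not reach this height (z outside [0.5, 13.5]); the 17.5×27 cube at (4.5, 12.5) contributes its full rectangle (area 472.50 mm²); Combining (union): the 2 present regions are separate (no shared area or edge), so areas and boundary lengths simply add and each stays a separate island — area = 630.00 mm²; the cube at (7.5, 6.5) (footprint 11.5×18) is included at this height (area 207.00 mm²); Subtracting the remaining from the first: starting from that combined region (630.00 mm²), the 11.5×18 cube at (7.5, 6.5) partially overlaps it — only the 165.50 mm² overlap (of its 207.00 mm²) is removed, clipping the outline — area = 464.50 mm². Overall, the cross-section has 2 separate islands. Net area = 464.50 mm².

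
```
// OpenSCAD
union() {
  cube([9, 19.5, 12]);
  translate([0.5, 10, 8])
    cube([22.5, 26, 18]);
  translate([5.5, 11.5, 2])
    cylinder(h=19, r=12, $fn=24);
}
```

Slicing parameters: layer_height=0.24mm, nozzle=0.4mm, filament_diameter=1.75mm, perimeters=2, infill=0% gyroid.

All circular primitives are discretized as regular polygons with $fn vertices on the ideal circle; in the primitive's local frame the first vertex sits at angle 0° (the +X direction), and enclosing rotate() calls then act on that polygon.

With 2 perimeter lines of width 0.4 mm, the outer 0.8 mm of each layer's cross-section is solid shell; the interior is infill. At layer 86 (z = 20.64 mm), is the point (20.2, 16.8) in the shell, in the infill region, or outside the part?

At z = 20.64 mm: the cube is absent (z outside [0, 12]); the cube at (0.5, 10) is present — its section is the full 22.5×26 rectangle; the r=12 cylinder at (5.5, 11.5) contributes a regular 24-gon of circumradius 12; Merging all regions: the regions partially overlap (shared area 195.01 mm²), so overlapping operands fuse into one piece — 1 connected region. Overall, the cross-section is a single solid region. The nearest boundary edge runs (23.00, 36.00)→(23.00, 10.00); distance from the point to it = 2.80 mm. The point is inside the cross-section and 2.80 mm from the nearest boundary — more than the 0.8 mm shell width (2 × 0.4), so it's in the infill interior.

infill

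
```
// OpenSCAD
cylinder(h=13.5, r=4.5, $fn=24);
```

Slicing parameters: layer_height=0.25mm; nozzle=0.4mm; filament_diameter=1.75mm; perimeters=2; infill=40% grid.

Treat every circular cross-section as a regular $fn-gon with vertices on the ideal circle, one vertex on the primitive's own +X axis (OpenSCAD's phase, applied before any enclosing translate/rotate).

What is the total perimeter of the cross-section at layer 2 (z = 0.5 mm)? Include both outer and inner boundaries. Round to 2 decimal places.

28.19 mm

At z = 0.5 mm: the r=4.5 cylinder contributes a regular 24-gon of circumradius 4.5 (perimeter = 2·24·4.500·sin(180°/24) = 28.19 mm). Overall, the cross-section is a single solid region. Total boundary length (outer) = 28.19 mm.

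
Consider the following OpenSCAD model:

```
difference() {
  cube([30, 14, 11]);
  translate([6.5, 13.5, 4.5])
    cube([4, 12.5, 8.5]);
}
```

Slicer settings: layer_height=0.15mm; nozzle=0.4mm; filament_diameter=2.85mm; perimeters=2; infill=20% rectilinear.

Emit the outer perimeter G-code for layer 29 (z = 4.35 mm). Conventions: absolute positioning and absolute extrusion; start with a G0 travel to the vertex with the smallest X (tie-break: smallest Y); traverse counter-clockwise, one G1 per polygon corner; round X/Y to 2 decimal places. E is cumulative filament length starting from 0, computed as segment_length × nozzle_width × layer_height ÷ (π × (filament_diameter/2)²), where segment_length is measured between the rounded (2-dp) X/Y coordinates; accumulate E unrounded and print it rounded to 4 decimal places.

At z = 4.35 mm: the cube (footprint 30×14) is included at this height; the cube at (6.5, 13.5) does not reach this height (z outside [4.5, 13]); Subtracting the remaining from the first: none of the subtracted shapes is present at this height, so the 30×14 cube is unchanged — 1 connected region. The outline is a single polygon with 4 vertices. Extrusion per mm of travel: 0.4 × 0.15 / (π × 1.425²) = 0.009405. Accumulating E over each segment gives final E = 0.8277.

G0 X0.00 Y0.00 Z4.35
G1 X30.00 Y0.00 E0.2822
G1 X30.00 Y14.00 E0.4138
G1 X0.00 Y14.00 E0.6960
G1 X0.00 Y0.00 E0.8277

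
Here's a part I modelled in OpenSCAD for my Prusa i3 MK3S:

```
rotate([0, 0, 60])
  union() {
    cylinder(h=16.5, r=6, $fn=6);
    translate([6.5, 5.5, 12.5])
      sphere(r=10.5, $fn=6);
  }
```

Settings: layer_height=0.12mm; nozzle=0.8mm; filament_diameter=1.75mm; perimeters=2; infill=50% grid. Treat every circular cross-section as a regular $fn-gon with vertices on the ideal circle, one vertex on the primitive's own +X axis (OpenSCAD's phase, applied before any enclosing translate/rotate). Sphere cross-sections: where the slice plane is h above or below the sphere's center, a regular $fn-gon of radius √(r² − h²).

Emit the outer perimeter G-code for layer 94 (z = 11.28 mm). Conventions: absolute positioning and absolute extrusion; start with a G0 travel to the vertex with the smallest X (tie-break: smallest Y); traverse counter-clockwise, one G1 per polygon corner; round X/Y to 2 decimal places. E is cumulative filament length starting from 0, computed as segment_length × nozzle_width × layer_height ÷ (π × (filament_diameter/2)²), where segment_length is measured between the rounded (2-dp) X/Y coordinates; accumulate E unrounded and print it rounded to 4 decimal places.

G0 X-11.94 Y8.38 Z11.28
G1 X-6.73 Y-0.65 E0.4161
G1 X-5.62 Y-0.65 E0.4604
G1 X-3.00 Y-5.20 E0.6700
G1 X3.00 Y-5.20 E0.9094
G1 X6.00 Y0.00 E1.1490
G1 X5.04 Y1.66 E1.2256
G1 X8.92 Y8.38 E1.5353
G1 X3.70 Y17.41 E1.9516
G1 X-6.73 Y17.41 E2.3678
G1 X-11.94 Y8.38 E2.7839

At z = 11.28 mm: the r=6 cylinder gives a regular 6-gon of circumradius 6 (constant along its height); the r=10.5 sphere at (6.5, 5.5) slices to a regular 6-gon of circumradius 10.429 (√(r²−h²) with h=1.22 from center); Combining (union): the regions partially overlap (shared area 51.50 mm²), so overlapping operands fuse into one piece — 1 connected region; (whole slice rotated 60° about Z — lengths, areas and connectivity unchanged). The outline is a single polygon with 10 vertices. Extrusion per mm of travel: 0.8 × 0.12 / (π × 0.875²) = 0.039912. Accumulating E over each segment gives final E = 2.7839.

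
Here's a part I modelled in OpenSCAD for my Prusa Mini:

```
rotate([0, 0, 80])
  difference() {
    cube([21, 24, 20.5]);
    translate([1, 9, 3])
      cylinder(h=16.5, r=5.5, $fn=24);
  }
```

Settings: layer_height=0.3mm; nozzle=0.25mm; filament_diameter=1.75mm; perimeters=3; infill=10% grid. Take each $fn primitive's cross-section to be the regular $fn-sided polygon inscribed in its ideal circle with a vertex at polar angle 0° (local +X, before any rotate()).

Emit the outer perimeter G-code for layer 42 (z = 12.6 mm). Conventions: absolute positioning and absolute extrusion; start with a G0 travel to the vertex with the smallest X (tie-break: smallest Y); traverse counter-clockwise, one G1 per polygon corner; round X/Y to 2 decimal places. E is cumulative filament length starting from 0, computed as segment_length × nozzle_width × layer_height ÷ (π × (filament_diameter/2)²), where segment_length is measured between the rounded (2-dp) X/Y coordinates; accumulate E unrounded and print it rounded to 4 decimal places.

G0 X-23.64 Y4.17 Z12.60
G1 X-14.15 Y2.50 E0.3005
G1 X-14.11 Y3.50 E0.3317
G1 X-13.67 Y4.87 E0.3765
G1 X-12.90 Y6.08 E0.4213
G1 X-11.84 Y7.05 E0.4661
G1 X-10.57 Y7.72 E0.5108
G1 X-9.17 Y8.03 E0.5555
G1 X-7.73 Y7.96 E0.6005
G1 X-6.37 Y7.53 E0.6450
G1 X-5.15 Y6.76 E0.6900
G1 X-4.18 Y5.70 E0.7348
G1 X-3.52 Y4.43 E0.7794
G1 X-3.21 Y3.03 E0.8241
G1 X-3.27 Y1.59 E0.8690
G1 X-3.58 Y0.63 E0.9005
G1 X0.00 Y0.00 E1.0138
G1 X3.65 Y20.68 E1.6686
G1 X-19.99 Y24.85 E2.4171
G1 X-23.64 Y4.17 E3.0719

At z = 12.6 mm: the 21×24 cube contributes its full rectangle; the cylinder at (1, 9): section is a regular 24-gon, circumradius r=5.5; Subtracting the remaining from the first: starting from the 21×24 cube, the r=5.5 cylinder at (1, 9) partially overlaps it — only the 57.84 mm² overlap (of its 93.95 mm²) is removed, clipping the outline — 1 connected region; (rotated 80° about Z; rotation is an isometry so areas/perimeters/island counts are preserved). The outline is a single polygon with 19 vertices. Extrusion per mm of travel: 0.25 × 0.3 / (π × 0.875²) = 0.031181. Accumulating E over each segment gives final E = 3.0719.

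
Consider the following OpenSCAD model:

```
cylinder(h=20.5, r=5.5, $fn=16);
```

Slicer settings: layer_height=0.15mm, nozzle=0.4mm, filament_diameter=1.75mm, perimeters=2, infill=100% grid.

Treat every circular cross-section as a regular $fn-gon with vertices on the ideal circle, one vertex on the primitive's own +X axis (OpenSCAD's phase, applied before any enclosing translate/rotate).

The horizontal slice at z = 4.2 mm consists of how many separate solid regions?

1

At z = 4.2 mm: the r=5.5 cylinder contributes a regular 16-gon of circumradius 5.5. The result has 1 disconnected region.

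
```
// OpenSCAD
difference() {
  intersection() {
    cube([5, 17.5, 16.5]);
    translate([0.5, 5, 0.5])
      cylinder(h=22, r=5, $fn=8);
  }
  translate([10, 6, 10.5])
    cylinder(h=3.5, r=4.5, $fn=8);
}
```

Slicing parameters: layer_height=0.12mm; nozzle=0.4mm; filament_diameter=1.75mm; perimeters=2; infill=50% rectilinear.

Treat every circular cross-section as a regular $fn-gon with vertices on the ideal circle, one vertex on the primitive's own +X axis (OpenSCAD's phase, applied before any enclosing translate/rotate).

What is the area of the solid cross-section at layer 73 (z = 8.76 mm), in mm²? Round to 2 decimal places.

At z = 8.76 mm: the cube is present — its section is the full 5×17.5 rectangle (area 87.50 mm²); the r=5 cylinder at (0.5, 5) contributes a regular 8-gon of circumradius 5 (area = (8/2)·5.000²·sin(360°/8) = 70.71 mm²); Keeping only the common overlap: the r=5 cylinder at (0.5, 5) partially overlaps the 5×17.5 cube; clipping to the common part keeps 39.65 mm² — area = 39.65 mm²; the cylinder at (10, 6) does not reach this height (z outside [10.5, 14]); Subtracting the remaining from the first: none of the subtracted shapes is present at this height, so that combined region is unchanged — area = 39.65 mm². Overall, the cross-section is a single solid region. Net area = 39.65 mm².

39.65 mm²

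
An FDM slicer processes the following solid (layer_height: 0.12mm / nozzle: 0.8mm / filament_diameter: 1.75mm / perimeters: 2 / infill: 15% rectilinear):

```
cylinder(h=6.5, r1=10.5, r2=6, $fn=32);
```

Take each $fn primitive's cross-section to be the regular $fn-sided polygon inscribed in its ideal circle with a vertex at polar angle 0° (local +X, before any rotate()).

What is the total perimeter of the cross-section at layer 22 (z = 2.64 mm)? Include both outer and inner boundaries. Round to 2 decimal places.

At z = 2.64 mm: the cone: at t=0.406 of its height the radius interpolates to r₁+(r₂−r₁)t = 8.672, giving a regular 32-gon of that circumradius (perimeter = 2·32·8.672·sin(180°/32) = 54.40 mm). Overall, the cross-section is a single solid region. Total boundary length (outer) = 54.40 mm.

54.40 mm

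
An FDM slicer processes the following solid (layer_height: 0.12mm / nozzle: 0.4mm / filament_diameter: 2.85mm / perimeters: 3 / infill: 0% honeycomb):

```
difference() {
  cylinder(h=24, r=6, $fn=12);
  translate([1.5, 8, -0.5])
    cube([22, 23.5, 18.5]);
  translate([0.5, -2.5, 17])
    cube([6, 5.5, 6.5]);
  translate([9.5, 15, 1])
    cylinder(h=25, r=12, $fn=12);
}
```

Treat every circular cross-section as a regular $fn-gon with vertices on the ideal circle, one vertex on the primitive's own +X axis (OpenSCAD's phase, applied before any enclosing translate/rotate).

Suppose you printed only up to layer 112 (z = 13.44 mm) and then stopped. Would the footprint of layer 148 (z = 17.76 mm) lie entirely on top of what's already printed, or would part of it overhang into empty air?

Compare the two slices. At z = 13.44: the r=6 cylinder gives a regular 12-gon of circumradius 6 (constant along its height) (area = (12/2)·6.000²·sin(360°/12) = 108.00 mm²); the cube at (1.5, 8) (footprint 22×23.5) is included at this height (area 517.00 mm²); the cube at (0.5, -2.5) is not intersected at this z (z outside [17, 23.5]); the r=12 cylinder at (9.5, 15) gives a regular 12-gon of circumradius 12 (constant along its height) (area = (12/2)·12.000²·sin(360°/12) = 432.00 mm²); Taking the first minus the rest: starting from the r=6 cylinder (108.00 mm²), the 22×23.5 cube at (1.5, 8) misses the remaining region (no effect); the r=12 cylinder at (9.5, 15) partially overlaps it — only the 0.05 mm² overlap (of its 432.00 mm²) is removed, clipping the outline — area = 107.95 mm². At z = 17.76: the r=6 cylinder gives a regular 12-gon of circumradius 6 (constant along its height) (area = (12/2)·6.000²·sin(360°/12) = 108.00 mm²); the 22×23.5 cube at (1.5, 8) contributes its full rectangle (area 517.00 mm²); the cube at (0.5, -2.5) is present — its section is the full 6×5.5 rectangle (area 33.00 mm²); the cylinder at (9.5, 15): section is a regular 12-gon, circumradius r=12 (area = (12/2)·12.000²·sin(360°/12) = 432.00 mm²); Subtracting the remaining from the first: starting from the r=6 cylinder (108.00 mm²), the 22×23.5 cube at (1.5, 8) misses the remaining region (no effect); the 6×5.5 cube at (0.5, -2.5) partially overlaps it — only the 28.21 mm² overlap (of its 33.00 mm²) is removed, clipping the outline; the r=12 cylinder at (9.5, 15) partially overlaps it — only the 0.05 mm² overlap (of its 432.00 mm²) is removed, clipping the outline — area = 79.74 mm². Checking containment: the cross-section at z = 17.76 is a subset of the cross-section at z = 13.44.

entirely on top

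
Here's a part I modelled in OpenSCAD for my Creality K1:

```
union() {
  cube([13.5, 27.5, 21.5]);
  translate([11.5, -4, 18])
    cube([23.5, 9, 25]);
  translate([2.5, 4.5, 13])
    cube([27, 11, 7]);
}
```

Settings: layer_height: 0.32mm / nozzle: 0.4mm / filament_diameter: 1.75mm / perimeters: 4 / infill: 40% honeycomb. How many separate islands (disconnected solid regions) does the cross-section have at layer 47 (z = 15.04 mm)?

1

At z = 15.04 mm: the cube (footprint 13.5×27.5) is included at this height; the cube at (11.5, -4) is absent (z outside [18, 43]); the cube at (2.5, 4.5) is present — its section is the full 27×11 rectangle; Merging all regions: the regions partially overlap (shared area 121.00 mm²), so overlapping operands fuse into one piece — 1 connected region. Overall, the cross-section is a single solid region. Island count = 1.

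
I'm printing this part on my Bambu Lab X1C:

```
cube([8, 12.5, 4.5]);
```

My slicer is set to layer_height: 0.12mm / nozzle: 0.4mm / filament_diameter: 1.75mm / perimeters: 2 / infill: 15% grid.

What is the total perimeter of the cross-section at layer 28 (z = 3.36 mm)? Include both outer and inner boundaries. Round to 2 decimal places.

At z = 3.36 mm: the cube (footprint 8×12.5) is included at this height (perimeter 41.00 mm). Overall, the cross-section is a single solid region. Total boundary length (outer) = 41.00 mm.

41.00 mm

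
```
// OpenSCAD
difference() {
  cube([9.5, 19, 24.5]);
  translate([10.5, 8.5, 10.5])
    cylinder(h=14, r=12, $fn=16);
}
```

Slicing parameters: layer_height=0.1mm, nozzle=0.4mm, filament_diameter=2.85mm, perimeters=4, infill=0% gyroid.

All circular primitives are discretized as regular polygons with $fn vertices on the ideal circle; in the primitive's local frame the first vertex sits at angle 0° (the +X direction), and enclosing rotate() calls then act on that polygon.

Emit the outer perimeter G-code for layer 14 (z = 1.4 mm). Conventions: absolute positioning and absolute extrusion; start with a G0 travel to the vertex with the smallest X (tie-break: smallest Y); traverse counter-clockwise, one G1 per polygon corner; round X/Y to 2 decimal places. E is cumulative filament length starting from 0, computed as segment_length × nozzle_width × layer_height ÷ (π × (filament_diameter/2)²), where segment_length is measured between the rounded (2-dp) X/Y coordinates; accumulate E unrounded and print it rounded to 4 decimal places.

G0 X0.00 Y0.00 Z1.40
G1 X9.50 Y0.00 E0.0596
G1 X9.50 Y19.00 E0.1787
G1 X0.00 Y19.00 E0.2383
G1 X0.00 Y0.00 E0.3574

At z = 1.4 mm: the 9.5×19 cube contributes its full rectangle; the cylinder at (10.5, 8.5) does not reach this height (z outside [10.5, 24.5]); Subtracting the remaining from the first: none of the subtracted shapes is present at this height, so the 9.5×19 cube is unchanged — 1 connected region. The outline is a single polygon with 4 vertices. Extrusion per mm of travel: 0.4 × 0.1 / (π × 1.425²) = 0.006270. Accumulating E over each segment gives final E = 0.3574.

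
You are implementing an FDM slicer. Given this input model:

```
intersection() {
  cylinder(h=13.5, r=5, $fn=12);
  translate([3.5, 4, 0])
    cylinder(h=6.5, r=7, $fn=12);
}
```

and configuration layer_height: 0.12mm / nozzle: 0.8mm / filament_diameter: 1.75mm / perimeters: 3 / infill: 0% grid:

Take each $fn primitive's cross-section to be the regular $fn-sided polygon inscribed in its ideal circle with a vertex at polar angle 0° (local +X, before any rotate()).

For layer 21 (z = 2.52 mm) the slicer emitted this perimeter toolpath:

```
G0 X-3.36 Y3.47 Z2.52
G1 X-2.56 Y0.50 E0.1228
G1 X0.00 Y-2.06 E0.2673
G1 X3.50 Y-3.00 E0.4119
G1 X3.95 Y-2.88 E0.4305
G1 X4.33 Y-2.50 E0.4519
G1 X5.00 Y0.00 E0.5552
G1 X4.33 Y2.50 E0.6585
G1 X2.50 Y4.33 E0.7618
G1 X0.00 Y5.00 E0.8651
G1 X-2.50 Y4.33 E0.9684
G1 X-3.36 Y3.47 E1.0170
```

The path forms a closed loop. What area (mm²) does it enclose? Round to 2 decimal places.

Apply the shoelace formula to the sequence of (X, Y) vertices; enclosed area = 46.21 mm².

46.21 mm²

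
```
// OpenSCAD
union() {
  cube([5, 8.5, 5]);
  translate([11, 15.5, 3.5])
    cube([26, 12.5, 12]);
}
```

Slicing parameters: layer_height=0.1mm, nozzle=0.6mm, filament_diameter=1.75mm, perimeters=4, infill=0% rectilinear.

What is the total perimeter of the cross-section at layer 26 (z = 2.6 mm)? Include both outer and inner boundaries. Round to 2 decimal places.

27.00 mm

At z = 2.6 mm: the cube (footprint 5×8.5) is included at this height (perimeter 27.00 mm); the cube at (11, 15.5) is absent (z outside [3.5, 15.5]); Combining (union): only the 5×8.5 cube is present, so the union is just that shape — boundary = 27.00 mm. Overall, the cross-section is a single solid region. Total boundary length (outer) = 27.00 mm.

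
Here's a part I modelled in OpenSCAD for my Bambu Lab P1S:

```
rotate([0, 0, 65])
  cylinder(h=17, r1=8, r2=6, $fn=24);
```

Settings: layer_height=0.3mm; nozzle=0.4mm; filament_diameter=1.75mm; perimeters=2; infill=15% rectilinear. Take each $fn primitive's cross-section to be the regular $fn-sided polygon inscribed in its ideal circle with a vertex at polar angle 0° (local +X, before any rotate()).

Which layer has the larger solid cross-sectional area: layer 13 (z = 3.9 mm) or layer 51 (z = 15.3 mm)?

layer 13 (z = 3.9 mm)

Layer 13 (z = 3.9): the cone (r1=8→r2=6) has section circumradius 7.541 here — a regular 24-gon (area = (24/2)·7.541²·sin(360°/24) = 176.63 mm²); (rotated 65° about Z; rotation is an isometry so areas/perimeters/island counts are preserved). So its area = 176.63 mm². Layer 51 (z = 15.3): the cone contributes a regular 24-gon of circumradius 6.200 (interpolated between r1=8 and r2=6 at t=0.900) (area = (24/2)·6.200²·sin(360°/24) = 119.39 mm²); (rotated 65° about Z; rotation is an isometry so areas/perimeters/island counts are preserved). So its area = 119.39 mm². Layer 13 is larger (176.63 vs 119.39 mm²).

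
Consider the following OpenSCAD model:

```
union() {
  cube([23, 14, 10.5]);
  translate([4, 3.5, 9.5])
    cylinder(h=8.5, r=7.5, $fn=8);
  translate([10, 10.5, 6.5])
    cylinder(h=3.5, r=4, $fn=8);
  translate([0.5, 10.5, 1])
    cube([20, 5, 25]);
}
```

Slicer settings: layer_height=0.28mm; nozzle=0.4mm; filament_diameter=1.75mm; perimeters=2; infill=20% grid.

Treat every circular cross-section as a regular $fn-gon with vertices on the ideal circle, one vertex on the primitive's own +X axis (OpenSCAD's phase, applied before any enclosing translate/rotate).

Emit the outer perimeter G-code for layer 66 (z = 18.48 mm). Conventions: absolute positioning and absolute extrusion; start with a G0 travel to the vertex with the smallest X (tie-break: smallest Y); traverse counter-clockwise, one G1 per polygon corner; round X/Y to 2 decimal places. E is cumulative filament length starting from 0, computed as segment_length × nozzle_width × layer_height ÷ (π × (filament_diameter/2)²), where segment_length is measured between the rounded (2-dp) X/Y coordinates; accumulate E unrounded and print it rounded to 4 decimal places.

At z = 18.48 mm: the cube is absent (z outside [0, 10.5]); the cylinder at (4, 3.5) does not reach this height (z outside [9.5, 18]); the cylinder at (10, 10.5) is absent (z outside [6.5, 10]); the cube at (0.5, 10.5) is present — its section is the full 20×5 rectangle; Merging all regions: only the 20×5 cube at (0.5, 10.5) is present, so the union is just that shape — 1 connected region. The outline is a single polygon with 4 vertices. Extrusion per mm of travel: 0.4 × 0.28 / (π × 0.875²) = 0.046564. Accumulating E over each segment gives final E = 2.3282.

G0 X0.50 Y10.50 Z18.48
G1 X20.50 Y10.50 E0.9313
G1 X20.50 Y15.50 E1.1641
G1 X0.50 Y15.50 E2.0954
G1 X0.50 Y10.50 E2.3282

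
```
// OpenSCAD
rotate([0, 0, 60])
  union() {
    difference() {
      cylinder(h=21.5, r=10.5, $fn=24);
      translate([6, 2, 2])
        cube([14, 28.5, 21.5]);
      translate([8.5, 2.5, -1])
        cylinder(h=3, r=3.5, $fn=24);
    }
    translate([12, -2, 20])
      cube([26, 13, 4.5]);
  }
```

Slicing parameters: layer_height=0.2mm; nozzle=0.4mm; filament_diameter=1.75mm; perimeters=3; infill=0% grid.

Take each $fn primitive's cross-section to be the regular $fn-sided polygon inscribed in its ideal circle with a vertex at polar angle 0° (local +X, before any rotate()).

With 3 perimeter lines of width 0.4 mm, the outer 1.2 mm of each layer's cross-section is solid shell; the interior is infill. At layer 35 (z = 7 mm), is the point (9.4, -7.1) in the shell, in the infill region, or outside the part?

At z = 7 mm: the r=10.5 cylinder gives a regular 24-gon of circumradius 10.5 (constant along its height); the cube at (6, 2) is present — its section is the full 14×28.5 rectangle; the cylinder at (8.5, 2.5) is not intersected at this z (z outside [-1, 2]); After the difference (first − rest): starting from the r=10.5 cylinder, the 14×28.5 cube at (6, 2) partially overlaps it — only the 17.86 mm² overlap (of its 399.00 mm²) is removed, clipping the outline — 1 connected region; the cube at (12, -2) does not reach this height (z outside [20, 24.5]); Combining (union): only that combined region is present, so the union is just that shape — 1 connected region; (whole slice rotated 60° about Z — lengths, areas and connectivity unchanged). Overall, the cross-section is a single solid region. Undo the 60° rotation: the query point maps to (-1.449, -11.691) in the un-rotated model frame. The nearest boundary edge runs (-0.00, -10.50)→(-2.72, -10.14); distance from the point to it = 1.37 mm. The point is not inside any of the regions above, so it lies outside the cross-section (1.37 mm from the nearest boundary).

outside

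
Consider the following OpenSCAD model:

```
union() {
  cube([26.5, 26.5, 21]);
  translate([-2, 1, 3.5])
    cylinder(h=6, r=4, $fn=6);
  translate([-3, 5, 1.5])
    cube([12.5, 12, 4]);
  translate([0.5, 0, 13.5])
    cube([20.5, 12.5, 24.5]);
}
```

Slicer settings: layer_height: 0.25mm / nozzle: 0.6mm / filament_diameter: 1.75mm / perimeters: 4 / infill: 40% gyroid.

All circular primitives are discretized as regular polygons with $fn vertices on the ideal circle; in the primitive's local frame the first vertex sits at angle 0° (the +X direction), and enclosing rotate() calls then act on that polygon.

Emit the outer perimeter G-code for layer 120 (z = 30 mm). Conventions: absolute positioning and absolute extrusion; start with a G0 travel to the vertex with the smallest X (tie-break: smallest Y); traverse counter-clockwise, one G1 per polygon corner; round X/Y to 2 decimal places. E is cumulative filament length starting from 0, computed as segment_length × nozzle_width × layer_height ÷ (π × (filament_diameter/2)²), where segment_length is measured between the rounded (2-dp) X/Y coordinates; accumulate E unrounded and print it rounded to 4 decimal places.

At z = 30 mm: the cube is not intersected at this z (z outside [0, 21]); the cylinder at (-2, 1) is absent (z outside [3.5, 9.5]); the cube at (-3, 5) is absent (z outside [1.5, 5.5]); the cube at (0.5, 0) is present — its section is the full 20.5×12.5 rectangle; Taking the union: only the 20.5×12.5 cube at (0.5, 0) is present, so the union is just that shape — 1 connected region. The outline is a single polygon with 4 vertices. Extrusion per mm of travel: 0.6 × 0.25 / (π × 0.875²) = 0.062363. Accumulating E over each segment gives final E = 4.1159.

G0 X0.50 Y0.00 Z30.00
G1 X21.00 Y0.00 E1.2784
G1 X21.00 Y12.50 E2.0580
G1 X0.50 Y12.50 E3.3364
G1 X0.50 Y0.00 E4.1159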